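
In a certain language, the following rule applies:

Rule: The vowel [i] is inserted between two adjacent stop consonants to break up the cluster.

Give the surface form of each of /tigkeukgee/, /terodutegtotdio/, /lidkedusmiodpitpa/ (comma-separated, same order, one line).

/tigkeukgee/: /g/ and /k/ form a stop–stop cluster, so [i] is inserted between them. /k/ and /g/ form a stop–stop cluster, so [i] is inserted between them. → [tigikeukigee].
/terodutegtotdio/: /g/ and /t/ form a stop–stop cluster, so [i] is inserted between them. /t/ and /d/ form a stop–stop cluster, so [i] is inserted between them. → [terodutegitotidio].
/lidkedusmiodpitpa/: /d/ and /k/ form a stop–stop cluster, so [i] is inserted between them. /d/ and /p/ form a stop–stop cluster, so [i] is inserted between them. /t/ and /p/ form a stop–stop cluster, so [i] is inserted between them. → [lidikedusmiodipitipa].

tigikeukigee, terodutegitotidio, lidikedusmiodipitipa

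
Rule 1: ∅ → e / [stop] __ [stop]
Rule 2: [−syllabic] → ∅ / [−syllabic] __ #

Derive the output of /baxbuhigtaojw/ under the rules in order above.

baxbuhigetaoj

Rule 1 (stop-cluster e-epenthesis): /g/ and /t/ form a stop–stop cluster, so [e] is inserted between them. /baxbuhigtaojw/ → baxbuhigetaojw.
Rule 2 (final cluster simplification): /w/ is the second consonant of a word-final cluster /jw/, so it deletes. /baxbuhigetaojw/ → baxbuhigetaoj.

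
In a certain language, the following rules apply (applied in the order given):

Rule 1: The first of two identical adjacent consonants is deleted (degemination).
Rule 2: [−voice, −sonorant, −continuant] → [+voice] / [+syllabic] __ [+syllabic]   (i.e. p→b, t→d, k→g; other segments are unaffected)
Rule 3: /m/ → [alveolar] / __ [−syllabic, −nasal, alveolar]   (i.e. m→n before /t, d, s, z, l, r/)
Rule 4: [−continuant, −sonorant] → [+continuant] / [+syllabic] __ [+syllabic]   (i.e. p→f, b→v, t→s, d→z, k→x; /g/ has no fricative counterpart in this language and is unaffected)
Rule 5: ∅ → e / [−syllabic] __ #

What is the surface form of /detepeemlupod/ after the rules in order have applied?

dezeveenluvode

Rule 1 (degemination): no segment meets the environment; /detepeemlupod/ is unchanged.
Rule 2 (intervocalic voicing): /t/ is a voiceless stop between vowels /e/ and /e/, so it voices to [d]. /p/ is a voiceless stop between vowels /e/ and /e/, so it voices to [b]. /p/ is a voiceless stop between vowels /u/ and /o/, so it voices to [b]. /detepeemlupod/ → dedebeemlubod.
Rule 3 (nasal place assimilation): /m/ precedes the alveolar consonant /l/, so it assimilates in place to [n]. /dedebeemlubod/ → dedebeenlubod.
Rule 4 (intervocalic spirantization): /d/ is a stop between vowels /e/ and /e/, so it spirantizes to the fricative [z]. /b/ is a stop between vowels /e/ and /e/, so it spirantizes to the fricative [v]. /b/ is a stop between vowels /u/ and /o/, so it spirantizes to the fricative [v]. /dedebeenlubod/ → dezeveenluvod.
Rule 5 (final e-epenthesis): the form ends in the consonant /d/, so [e] is inserted word-finally. /dezeveenluvod/ → dezeveenluvode.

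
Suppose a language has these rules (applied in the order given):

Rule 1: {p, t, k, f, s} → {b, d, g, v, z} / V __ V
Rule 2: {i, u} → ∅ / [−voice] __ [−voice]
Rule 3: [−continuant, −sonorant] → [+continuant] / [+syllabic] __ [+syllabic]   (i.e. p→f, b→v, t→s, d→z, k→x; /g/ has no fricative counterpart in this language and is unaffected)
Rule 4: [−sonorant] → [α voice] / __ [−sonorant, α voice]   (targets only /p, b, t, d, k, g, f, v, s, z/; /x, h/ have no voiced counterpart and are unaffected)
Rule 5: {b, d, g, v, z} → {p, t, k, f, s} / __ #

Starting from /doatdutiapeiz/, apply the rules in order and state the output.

doadduziaveis

Rule 1 (intervocalic voicing): /t/ is a voiceless obstruent between vowels /u/ and /i/, so it voices to [d]. /p/ is a voiceless obstruent between vowels /a/ and /e/, so it voices to [b]. /doatdutiapeiz/ → doatdudiabeiz.
Rule 2 (high vowel syncope): no segment meets the environment; /doatdudiabeiz/ is unchanged.
Rule 3 (intervocalic spirantization): /d/ is a stop between vowels /u/ and /i/, so it spirantizes to the fricative [z]. /b/ is a stop between vowels /a/ and /e/, so it spirantizes to the fricative [v]. /doatdudiabeiz/ → doatduziaveiz.
Rule 4 (regressive voicing assimilation): /t/ precedes the voiced obstruent /d/, so it voices to [d] by assimilation. /doatduziaveiz/ → doadduziaveiz.
Rule 5 (final devoicing): /z/ is a voiced obstruent in word-final position, so it devoices to [s]. /doadduziaveiz/ → doadduziaveis.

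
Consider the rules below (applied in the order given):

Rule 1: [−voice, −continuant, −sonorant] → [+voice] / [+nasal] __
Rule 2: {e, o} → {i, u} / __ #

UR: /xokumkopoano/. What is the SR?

Rule 1 (post-nasal voicing): /k/ is a voiceless stop immediately after the nasal /m/, so it voices to [g]. /xokumkopoano/ → xokumgopoano.
Rule 2 (final vowel raising): /o/ is a mid vowel in word-final position, so it raises to [u]. /xokumgopoano/ → xokumgopoanu.

xokumgopoanu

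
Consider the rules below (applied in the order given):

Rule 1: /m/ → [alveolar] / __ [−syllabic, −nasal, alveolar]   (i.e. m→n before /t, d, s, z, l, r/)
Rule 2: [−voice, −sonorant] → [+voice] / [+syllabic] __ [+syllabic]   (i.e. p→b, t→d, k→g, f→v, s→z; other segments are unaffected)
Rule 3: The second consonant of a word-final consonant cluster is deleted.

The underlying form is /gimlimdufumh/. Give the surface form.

ginlinduvum

Rule 1 (nasal place assimilation): /m/ precedes the alveolar consonant /l/, so it assimilates in place to [n]. /m/ precedes the alveolar consonant /d/, so it assimilates in place to [n]. /gimlimdufumh/ → ginlindufumh.
Rule 2 (intervocalic voicing): /f/ is a voiceless obstruent between vowels /u/ and /u/, so it voices to [v]. /ginlindufumh/ → ginlinduvumh.
Rule 3 (final cluster simplification): /h/ is the second consonant of a word-final cluster /mh/, so it deletes. /ginlinduvumh/ → ginlinduvum.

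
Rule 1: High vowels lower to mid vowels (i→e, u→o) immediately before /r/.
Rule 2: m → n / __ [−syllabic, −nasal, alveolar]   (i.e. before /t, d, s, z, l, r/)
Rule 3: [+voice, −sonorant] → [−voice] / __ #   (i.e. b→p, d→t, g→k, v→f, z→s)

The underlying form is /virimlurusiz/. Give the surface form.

verinlorusis

Rule 1 (pre-rhotic lowering): /i/ is a high vowel immediately before /r/, so it lowers to [e]. /u/ is a high vowel immediately before /r/, so it lowers to [o]. /virimlurusiz/ → verimlorusiz.
Rule 2 (nasal place assimilation): /m/ precedes the alveolar consonant /l/, so it assimilates in place to [n]. /verimlorusiz/ → verinlorusiz.
Rule 3 (final devoicing): /z/ is a voiced obstruent in word-final position, so it devoices to [s]. /verinlorusiz/ → verinlorusis.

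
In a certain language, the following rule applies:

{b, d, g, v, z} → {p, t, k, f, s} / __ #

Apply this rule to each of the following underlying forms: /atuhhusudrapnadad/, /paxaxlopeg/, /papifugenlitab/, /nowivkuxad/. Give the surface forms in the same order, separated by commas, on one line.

atuhhusudrapnadat, paxaxlopek, papifugenlitap, nowivkuxat

/atuhhusudrapnadad/: /d/ is a voiced obstruent in word-final position, so it devoices to [t]. → [atuhhusudrapnadat].
/paxaxlopeg/: /g/ is a voiced obstruent in word-final position, so it devoices to [k]. → [paxaxlopek].
/papifugenlitab/: /b/ is a voiced obstruent in word-final position, so it devoices to [p]. → [papifugenlitap].
/nowivkuxad/: /d/ is a voiced obstruent in word-final position, so it devoices to [t]. → [nowivkuxat].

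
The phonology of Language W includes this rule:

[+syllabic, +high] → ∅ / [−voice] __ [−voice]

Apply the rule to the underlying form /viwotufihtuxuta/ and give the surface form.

viwotfhtxta

/u/ is a high vowel flanked by voiceless consonants /t/ and /f/, so it deletes.
/i/ is a high vowel flanked by voiceless consonants /f/ and /h/, so it deletes.
/u/ is a high vowel flanked by voiceless consonants /t/ and /x/, so it deletes.
/u/ is a high vowel flanked by voiceless consonants /x/ and /t/, so it deletes.
The other instance of /i/ does not occur in the required environment and remains unchanged.
Surface form: [viwotfhtxta].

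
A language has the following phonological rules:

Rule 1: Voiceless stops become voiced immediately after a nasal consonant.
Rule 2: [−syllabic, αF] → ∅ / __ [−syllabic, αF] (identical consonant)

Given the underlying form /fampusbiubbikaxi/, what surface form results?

fambusbiubikaxi

Rule 1 (post-nasal voicing): /p/ is a voiceless stop immediately after the nasal /m/, so it voices to [b]. /fampusbiubbikaxi/ → fambusbiubbikaxi.
Rule 2 (degemination): /bb/ is a geminate; the first /b/ deletes. /fambusbiubbikaxi/ → fambusbiubikaxi.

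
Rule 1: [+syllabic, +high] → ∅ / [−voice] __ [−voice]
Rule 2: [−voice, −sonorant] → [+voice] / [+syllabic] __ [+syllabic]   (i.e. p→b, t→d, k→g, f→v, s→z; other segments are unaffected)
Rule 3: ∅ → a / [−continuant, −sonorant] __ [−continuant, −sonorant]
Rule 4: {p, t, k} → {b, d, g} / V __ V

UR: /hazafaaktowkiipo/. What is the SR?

hazavaagadowkiibo

Rule 1 (high vowel syncope): no segment meets the environment; /hazafaaktowkiipo/ is unchanged.
Rule 2 (intervocalic voicing): /f/ is a voiceless obstruent between vowels /a/ and /a/, so it voices to [v]. /p/ is a voiceless obstruent between vowels /i/ and /o/, so it voices to [b]. /hazafaaktowkiipo/ → hazavaaktowkiibo.
Rule 3 (stop-cluster a-epenthesis): /k/ and /t/ form a stop–stop cluster, so [a] is inserted between them. /hazavaaktowkiibo/ → hazavaakatowkiibo.
Rule 4 (intervocalic voicing): /k/ is a voiceless stop between vowels /a/ and /a/, so it voices to [g]. /t/ is a voiceless stop between vowels /a/ and /o/, so it voices to [d]. /hazavaakatowkiibo/ → hazavaagadowkiibo.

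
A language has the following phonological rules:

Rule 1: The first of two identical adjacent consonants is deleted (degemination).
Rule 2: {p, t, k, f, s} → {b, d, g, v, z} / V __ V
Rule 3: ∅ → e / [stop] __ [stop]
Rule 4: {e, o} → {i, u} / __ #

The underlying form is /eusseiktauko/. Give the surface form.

Rule 1 (degemination): /ss/ is a geminate; the first /s/ deletes. /eusseiktauko/ → euseiktauko.
Rule 2 (intervocalic voicing): /s/ is a voiceless obstruent between vowels /u/ and /e/, so it voices to [z]. /k/ is a voiceless obstruent between vowels /u/ and /o/, so it voices to [g]. /euseiktauko/ → euzeiktaugo.
Rule 3 (stop-cluster e-epenthesis): /k/ and /t/ form a stop–stop cluster, so [e] is inserted between them. /euzeiktaugo/ → euzeiketaugo.
Rule 4 (final vowel raising): /o/ is a mid vowel in word-final position, so it raises to [u]. /euzeiketaugo/ → euzeiketaugu.

euzeiketaugu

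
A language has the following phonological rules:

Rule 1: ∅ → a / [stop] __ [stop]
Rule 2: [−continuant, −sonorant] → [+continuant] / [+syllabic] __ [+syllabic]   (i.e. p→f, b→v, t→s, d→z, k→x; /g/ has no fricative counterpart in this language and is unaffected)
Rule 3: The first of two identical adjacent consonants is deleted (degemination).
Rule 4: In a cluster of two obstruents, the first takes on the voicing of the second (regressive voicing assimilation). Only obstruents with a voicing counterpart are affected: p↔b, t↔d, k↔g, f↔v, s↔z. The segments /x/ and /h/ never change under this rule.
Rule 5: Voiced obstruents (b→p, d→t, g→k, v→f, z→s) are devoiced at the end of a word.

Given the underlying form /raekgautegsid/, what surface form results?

raexagauseksit

Rule 1 (stop-cluster a-epenthesis): /k/ and /g/ form a stop–stop cluster, so [a] is inserted between them. /raekgautegsid/ → raekagautegsid.
Rule 2 (intervocalic spirantization): /k/ is a stop between vowels /e/ and /a/, so it spirantizes to the fricative [x]. /t/ is a stop between vowels /u/ and /e/, so it spirantizes to the fricative [s]. /raekagautegsid/ → raexagausegsid.
Rule 3 (degemination): no segment meets the environment; /raexagausegsid/ is unchanged.
Rule 4 (regressive voicing assimilation): /g/ precedes the voiceless obstruent /s/, so it devoices to [k] by assimilation. /raexagausegsid/ → raexagauseksid.
Rule 5 (final devoicing): /d/ is a voiced obstruent in word-final position, so it devoices to [t]. /raexagauseksid/ → raexagauseksit.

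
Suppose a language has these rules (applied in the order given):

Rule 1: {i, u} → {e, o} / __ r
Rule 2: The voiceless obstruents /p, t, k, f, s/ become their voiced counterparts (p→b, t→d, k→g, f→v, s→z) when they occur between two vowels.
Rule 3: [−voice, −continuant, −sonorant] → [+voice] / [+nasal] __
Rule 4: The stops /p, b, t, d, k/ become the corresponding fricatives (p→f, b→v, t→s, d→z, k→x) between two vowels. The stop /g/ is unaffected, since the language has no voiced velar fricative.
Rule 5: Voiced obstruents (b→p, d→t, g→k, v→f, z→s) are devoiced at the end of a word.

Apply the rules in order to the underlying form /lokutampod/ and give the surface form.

loguzambot

Rule 1 (pre-rhotic lowering): no segment meets the environment; /lokutampod/ is unchanged.
Rule 2 (intervocalic voicing): /k/ is a voiceless obstruent between vowels /o/ and /u/, so it voices to [g]. /t/ is a voiceless obstruent between vowels /u/ and /a/, so it voices to [d]. /lokutampod/ → logudampod.
Rule 3 (post-nasal voicing): /p/ is a voiceless stop immediately after the nasal /m/, so it voices to [b]. /logudampod/ → logudambod.
Rule 4 (intervocalic spirantization): /d/ is a stop between vowels /u/ and /a/, so it spirantizes to the fricative [z]. /logudambod/ → loguzambod.
Rule 5 (final devoicing): /d/ is a voiced obstruent in word-final position, so it devoices to [t]. /loguzambod/ → loguzambot.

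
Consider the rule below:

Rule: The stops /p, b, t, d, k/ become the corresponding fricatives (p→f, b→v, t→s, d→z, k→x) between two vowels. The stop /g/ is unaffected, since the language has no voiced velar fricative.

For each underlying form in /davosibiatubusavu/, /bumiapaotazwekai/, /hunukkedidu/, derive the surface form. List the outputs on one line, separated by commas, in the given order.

/davosibiatubusavu/: /b/ is a stop between vowels /i/ and /i/, so it spirantizes to the fricative [v]. /t/ is a stop between vowels /a/ and /u/, so it spirantizes to the fricative [s]. /b/ is a stop between vowels /u/ and /u/, so it spirantizes to the fricative [v]. → [davosiviasuvusavu].
/bumiapaotazwekai/: /p/ is a stop between vowels /a/ and /a/, so it spirantizes to the fricative [f]. /t/ is a stop between vowels /o/ and /a/, so it spirantizes to the fricative [s]. /k/ is a stop between vowels /e/ and /a/, so it spirantizes to the fricative [x]. → [bumiafaosazwexai].
/hunukkedidu/: /d/ is a stop between vowels /e/ and /i/, so it spirantizes to the fricative [z]. /d/ is a stop between vowels /i/ and /u/, so it spirantizes to the fricative [z]. → [hunukkezizu].

davosiviasuvusavu, bumiafaosazwexai, hunukkezizu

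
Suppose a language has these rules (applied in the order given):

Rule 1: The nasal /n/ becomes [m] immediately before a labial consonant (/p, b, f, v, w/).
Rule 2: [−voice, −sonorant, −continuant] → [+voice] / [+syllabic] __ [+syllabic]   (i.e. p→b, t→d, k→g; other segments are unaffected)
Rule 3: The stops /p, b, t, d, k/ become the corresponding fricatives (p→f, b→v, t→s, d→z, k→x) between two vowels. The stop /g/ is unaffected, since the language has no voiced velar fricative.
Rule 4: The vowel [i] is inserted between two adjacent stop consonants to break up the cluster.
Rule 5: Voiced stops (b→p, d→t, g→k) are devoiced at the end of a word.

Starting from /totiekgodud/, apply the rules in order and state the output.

toziekigozut

Rule 1 (nasal place assimilation): no segment meets the environment; /totiekgodud/ is unchanged.
Rule 2 (intervocalic voicing): /t/ is a voiceless stop between vowels /o/ and /i/, so it voices to [d]. /totiekgodud/ → todiekgodud.
Rule 3 (intervocalic spirantization): /d/ is a stop between vowels /o/ and /i/, so it spirantizes to the fricative [z]. /d/ is a stop between vowels /o/ and /u/, so it spirantizes to the fricative [z]. /todiekgodud/ → toziekgozud.
Rule 4 (stop-cluster i-epenthesis): /k/ and /g/ form a stop–stop cluster, so [i] is inserted between them. /toziekgozud/ → toziekigozud.
Rule 5 (final devoicing): /d/ is a voiced stop in word-final position, so it devoices to [t]. /toziekigozud/ → toziekigozut.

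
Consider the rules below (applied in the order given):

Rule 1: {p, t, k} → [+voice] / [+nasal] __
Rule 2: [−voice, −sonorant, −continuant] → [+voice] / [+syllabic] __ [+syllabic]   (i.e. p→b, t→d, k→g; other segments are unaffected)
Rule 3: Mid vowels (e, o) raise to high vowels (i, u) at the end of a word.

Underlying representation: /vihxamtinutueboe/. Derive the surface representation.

Rule 1 (post-nasal voicing): /t/ is a voiceless stop immediately after the nasal /m/, so it voices to [d]. /vihxamtinutueboe/ → vihxamdinutueboe.
Rule 2 (intervocalic voicing): /t/ is a voiceless stop between vowels /u/ and /u/, so it voices to [d]. /vihxamdinutueboe/ → vihxamdinudueboe.
Rule 3 (final vowel raising): /e/ is a mid vowel in word-final position, so it raises to [i]. /vihxamdinudueboe/ → vihxamdinudueboi.

vihxamdinudueboi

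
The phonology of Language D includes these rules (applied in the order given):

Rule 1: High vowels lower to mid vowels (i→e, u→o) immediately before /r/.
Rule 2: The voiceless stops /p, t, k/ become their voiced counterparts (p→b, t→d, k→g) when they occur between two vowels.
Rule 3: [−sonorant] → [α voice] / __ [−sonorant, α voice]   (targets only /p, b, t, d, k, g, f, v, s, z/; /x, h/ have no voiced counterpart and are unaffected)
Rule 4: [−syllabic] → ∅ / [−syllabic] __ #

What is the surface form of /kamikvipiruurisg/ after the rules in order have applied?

Rule 1 (pre-rhotic lowering): /i/ is a high vowel immediately before /r/, so it lowers to [e]. /u/ is a high vowel immediately before /r/, so it lowers to [o]. /kamikvipiruurisg/ → kamikviperuorisg.
Rule 2 (intervocalic voicing): /p/ is a voiceless stop between vowels /i/ and /e/, so it voices to [b]. /kamikviperuorisg/ → kamikviberuorisg.
Rule 3 (regressive voicing assimilation): /k/ precedes the voiced obstruent /v/, so it voices to [g] by assimilation. /s/ precedes the voiced obstruent /g/, so it voices to [z] by assimilation. /kamikviberuorisg/ → kamigviberuorizg.
Rule 4 (final cluster simplification): /g/ is the second consonant of a word-final cluster /zg/, so it deletes. /kamigviberuorizg/ → kamigviberuoriz.

kamigviberuoriz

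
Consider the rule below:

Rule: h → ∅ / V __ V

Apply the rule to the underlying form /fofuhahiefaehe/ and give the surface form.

fofuaiefaee

/h/ occurs between vowels /u/ and /a/, so it deletes.
/h/ occurs between vowels /a/ and /i/, so it deletes.
/h/ occurs between vowels /e/ and /e/, so it deletes.
Surface form: [fofuaiefaee].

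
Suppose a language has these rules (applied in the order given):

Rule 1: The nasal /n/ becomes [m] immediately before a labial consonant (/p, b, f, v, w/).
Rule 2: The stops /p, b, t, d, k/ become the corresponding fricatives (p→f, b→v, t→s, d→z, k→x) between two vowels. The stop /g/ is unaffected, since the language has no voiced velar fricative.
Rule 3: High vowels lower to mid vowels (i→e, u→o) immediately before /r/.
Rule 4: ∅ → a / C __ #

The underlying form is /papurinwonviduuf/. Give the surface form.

paforimwomvizuufa

Rule 1 (nasal place assimilation): /n/ precedes the labial consonant /w/, so it assimilates in place to [m]. /n/ precedes the labial consonant /v/, so it assimilates in place to [m]. /papurinwonviduuf/ → papurimwomviduuf.
Rule 2 (intervocalic spirantization): /p/ is a stop between vowels /a/ and /u/, so it spirantizes to the fricative [f]. /d/ is a stop between vowels /i/ and /u/, so it spirantizes to the fricative [z]. /papurimwomviduuf/ → pafurimwomvizuuf.
Rule 3 (pre-rhotic lowering): /u/ is a high vowel immediately before /r/, so it lowers to [o]. /pafurimwomvizuuf/ → paforimwomvizuuf.
Rule 4 (final a-epenthesis): the form ends in the consonant /f/, so [a] is inserted word-finally. /paforimwomvizuuf/ → paforimwomvizuufa.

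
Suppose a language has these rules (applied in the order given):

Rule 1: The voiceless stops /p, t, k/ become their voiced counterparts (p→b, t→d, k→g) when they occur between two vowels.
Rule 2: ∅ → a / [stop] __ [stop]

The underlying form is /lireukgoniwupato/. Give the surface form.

Rule 1 (intervocalic voicing): /p/ is a voiceless stop between vowels /u/ and /a/, so it voices to [b]. /t/ is a voiceless stop between vowels /a/ and /o/, so it voices to [d]. /lireukgoniwupato/ → lireukgoniwubado.
Rule 2 (stop-cluster a-epenthesis): /k/ and /g/ form a stop–stop cluster, so [a] is inserted between them. /lireukgoniwubado/ → lireukagoniwubado.

lireukagoniwubado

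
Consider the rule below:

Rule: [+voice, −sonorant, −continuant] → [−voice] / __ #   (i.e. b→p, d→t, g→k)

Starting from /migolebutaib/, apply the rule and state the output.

/b/ is a voiced stop in word-final position, so it devoices to [p].
Surface form: [migolebutaip].

migolebutaip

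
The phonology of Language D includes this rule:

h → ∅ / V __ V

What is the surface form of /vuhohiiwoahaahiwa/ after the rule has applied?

vuoiiwoaaaiwa

/h/ occurs between vowels /u/ and /o/, so it deletes.
/h/ occurs between vowels /o/ and /i/, so it deletes.
/h/ occurs between vowels /a/ and /a/, so it deletes.
/h/ occurs between vowels /a/ and /i/, so it deletes.
Surface form: [vuoiiwoaaaiwa].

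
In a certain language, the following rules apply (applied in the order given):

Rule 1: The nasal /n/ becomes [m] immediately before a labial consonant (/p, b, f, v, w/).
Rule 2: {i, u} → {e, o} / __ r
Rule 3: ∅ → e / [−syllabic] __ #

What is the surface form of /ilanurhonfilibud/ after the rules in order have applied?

ilanorhomfilibude

Rule 1 (nasal place assimilation): /n/ precedes the labial consonant /f/, so it assimilates in place to [m]. /ilanurhonfilibud/ → ilanurhomfilibud.
Rule 2 (pre-rhotic lowering): /u/ is a high vowel immediately before /r/, so it lowers to [o]. /ilanurhomfilibud/ → ilanorhomfilibud.
Rule 3 (final e-epenthesis): the form ends in the consonant /d/, so [e] is inserted word-finally. /ilanorhomfilibud/ → ilanorhomfilibude.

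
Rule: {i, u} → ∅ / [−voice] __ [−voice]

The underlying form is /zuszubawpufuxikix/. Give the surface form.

zuszubawpfxkx

/u/ is a high vowel flanked by voiceless consonants /p/ and /f/, so it deletes.
/u/ is a high vowel flanked by voiceless consonants /f/ and /x/, so it deletes.
/i/ is a high vowel flanked by voiceless consonants /x/ and /k/, so it deletes.
/i/ is a high vowel flanked by voiceless consonants /k/ and /x/, so it deletes.
The other instances of /u/ do not occur in the required environment and remain unchanged.
Surface form: [zuszubawpfxkx].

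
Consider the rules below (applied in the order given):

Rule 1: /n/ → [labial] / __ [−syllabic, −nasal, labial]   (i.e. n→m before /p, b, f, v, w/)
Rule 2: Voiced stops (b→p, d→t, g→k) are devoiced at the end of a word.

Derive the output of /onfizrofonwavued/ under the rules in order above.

omfizrofomwavuet

Rule 1 (nasal place assimilation): /n/ precedes the labial consonant /f/, so it assimilates in place to [m]. /n/ precedes the labial consonant /w/, so it assimilates in place to [m]. /onfizrofonwavued/ → omfizrofomwavued.
Rule 2 (final devoicing): /d/ is a voiced stop in word-final position, so it devoices to [t]. /omfizrofomwavued/ → omfizrofomwavuet.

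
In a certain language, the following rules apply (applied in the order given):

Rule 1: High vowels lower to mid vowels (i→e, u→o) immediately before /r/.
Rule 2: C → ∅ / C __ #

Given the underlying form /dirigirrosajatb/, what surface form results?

Rule 1 (pre-rhotic lowering): /i/ is a high vowel immediately before /r/, so it lowers to [e]. /i/ is a high vowel immediately before /r/, so it lowers to [e]. /dirigirrosajatb/ → derigerrosajatb.
Rule 2 (final cluster simplification): /b/ is the second consonant of a word-final cluster /tb/, so it deletes. /derigerrosajatb/ → derigerrosajat.

derigerrosajat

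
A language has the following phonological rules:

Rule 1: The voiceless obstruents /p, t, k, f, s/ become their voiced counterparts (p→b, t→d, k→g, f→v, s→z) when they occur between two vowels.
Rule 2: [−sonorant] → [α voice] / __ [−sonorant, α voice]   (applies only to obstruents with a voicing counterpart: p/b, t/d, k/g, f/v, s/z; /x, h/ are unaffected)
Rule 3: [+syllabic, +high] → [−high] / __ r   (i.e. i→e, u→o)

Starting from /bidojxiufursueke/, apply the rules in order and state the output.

Rule 1 (intervocalic voicing): /f/ is a voiceless obstruent between vowels /u/ and /u/, so it voices to [v]. /k/ is a voiceless obstruent between vowels /e/ and /e/, so it voices to [g]. /bidojxiufursueke/ → bidojxiuvursuege.
Rule 2 (regressive voicing assimilation): no segment meets the environment; /bidojxiuvursuege/ is unchanged.
Rule 3 (pre-rhotic lowering): /u/ is a high vowel immediately before /r/, so it lowers to [o]. /bidojxiuvursuege/ → bidojxiuvorsuege.

bidojxiuvorsuege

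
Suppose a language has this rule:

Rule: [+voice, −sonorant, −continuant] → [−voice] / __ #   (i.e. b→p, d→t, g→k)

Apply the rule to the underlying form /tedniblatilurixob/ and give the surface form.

/b/ is a voiced stop in word-final position, so it devoices to [p].
The other instances of /d/, /b/ do not occur in the required environment and remain unchanged.
Surface form: [tedniblatilurixop].

tedniblatilurixop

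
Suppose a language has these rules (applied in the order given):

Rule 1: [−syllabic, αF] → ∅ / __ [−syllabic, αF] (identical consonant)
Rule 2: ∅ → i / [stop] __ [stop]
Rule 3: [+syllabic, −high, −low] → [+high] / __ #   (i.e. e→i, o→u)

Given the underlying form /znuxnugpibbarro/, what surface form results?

znuxnugipibaru

Rule 1 (degemination): /bb/ is a geminate; the first /b/ deletes. /rr/ is a geminate; the first /r/ deletes. /znuxnugpibbarro/ → znuxnugpibaro.
Rule 2 (stop-cluster i-epenthesis): /g/ and /p/ form a stop–stop cluster, so [i] is inserted between them. /znuxnugpibaro/ → znuxnugipibaro.
Rule 3 (final vowel raising): /o/ is a mid vowel in word-final position, so it raises to [u]. /znuxnugipibaro/ → znuxnugipibaru.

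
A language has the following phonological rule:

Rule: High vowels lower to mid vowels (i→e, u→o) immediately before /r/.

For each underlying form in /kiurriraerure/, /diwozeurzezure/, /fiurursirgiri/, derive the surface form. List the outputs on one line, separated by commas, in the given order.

kiorreraerore, diwozeorzezore, fiororsergeri

/kiurriraerure/: /u/ is a high vowel immediately before /r/, so it lowers to [o]. /i/ is a high vowel immediately before /r/, so it lowers to [e]. /u/ is a high vowel immediately before /r/, so it lowers to [o]. → [kiorreraerore].
/diwozeurzezure/: /u/ is a high vowel immediately before /r/, so it lowers to [o]. /u/ is a high vowel immediately before /r/, so it lowers to [o]. → [diwozeorzezore].
/fiurursirgiri/: /u/ is a high vowel immediately before /r/, so it lowers to [o]. /u/ is a high vowel immediately before /r/, so it lowers to [o]. /i/ is a high vowel immediately before /r/, so it lowers to [e]. /i/ is a high vowel immediately before /r/, so it lowers to [e]. → [fiororsergeri].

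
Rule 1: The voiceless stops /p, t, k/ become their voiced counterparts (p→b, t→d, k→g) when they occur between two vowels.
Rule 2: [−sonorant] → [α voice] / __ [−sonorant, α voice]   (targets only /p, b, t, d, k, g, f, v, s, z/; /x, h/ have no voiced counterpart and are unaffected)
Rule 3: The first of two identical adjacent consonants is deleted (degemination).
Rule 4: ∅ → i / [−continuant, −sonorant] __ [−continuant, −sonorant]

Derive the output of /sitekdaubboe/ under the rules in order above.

sidegidauboe

Rule 1 (intervocalic voicing): /t/ is a voiceless stop between vowels /i/ and /e/, so it voices to [d]. /sitekdaubboe/ → sidekdaubboe.
Rule 2 (regressive voicing assimilation): /k/ precedes the voiced obstruent /d/, so it voices to [g] by assimilation. /sidekdaubboe/ → sidegdaubboe.
Rule 3 (degemination): /bb/ is a geminate; the first /b/ deletes. /sidegdaubboe/ → sidegdauboe.
Rule 4 (stop-cluster i-epenthesis): /g/ and /d/ form a stop–stop cluster, so [i] is inserted between them. /sidegdauboe/ → sidegidauboe.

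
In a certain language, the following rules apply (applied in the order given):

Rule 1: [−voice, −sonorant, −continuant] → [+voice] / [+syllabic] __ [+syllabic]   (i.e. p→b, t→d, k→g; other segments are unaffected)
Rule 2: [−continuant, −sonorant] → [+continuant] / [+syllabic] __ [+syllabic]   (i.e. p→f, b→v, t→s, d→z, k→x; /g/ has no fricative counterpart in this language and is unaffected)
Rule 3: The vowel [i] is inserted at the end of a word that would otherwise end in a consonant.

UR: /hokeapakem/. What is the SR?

hogeavagemi

Rule 1 (intervocalic voicing): /k/ is a voiceless stop between vowels /o/ and /e/, so it voices to [g]. /p/ is a voiceless stop between vowels /a/ and /a/, so it voices to [b]. /k/ is a voiceless stop between vowels /a/ and /e/, so it voices to [g]. /hokeapakem/ → hogeabagem.
Rule 2 (intervocalic spirantization): /b/ is a stop between vowels /a/ and /a/, so it spirantizes to the fricative [v]. /hogeabagem/ → hogeavagem.
Rule 3 (final i-epenthesis): the form ends in the consonant /m/, so [i] is inserted word-finally. /hogeavagem/ → hogeavagemi.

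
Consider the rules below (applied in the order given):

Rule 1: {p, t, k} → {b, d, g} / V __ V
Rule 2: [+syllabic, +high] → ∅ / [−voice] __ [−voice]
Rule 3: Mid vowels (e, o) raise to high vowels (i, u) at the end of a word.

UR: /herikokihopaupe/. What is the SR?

herigogihobaubi

Rule 1 (intervocalic voicing): /k/ is a voiceless stop between vowels /i/ and /o/, so it voices to [g]. /k/ is a voiceless stop between vowels /o/ and /i/, so it voices to [g]. /p/ is a voiceless stop between vowels /o/ and /a/, so it voices to [b]. /p/ is a voiceless stop between vowels /u/ and /e/, so it voices to [b]. /herikokihopaupe/ → herigogihobaube.
Rule 2 (high vowel syncope): no segment meets the environment; /herigogihobaube/ is unchanged.
Rule 3 (final vowel raising): /e/ is a mid vowel in word-final position, so it raises to [i]. /herigogihobaube/ → herigogihobaubi.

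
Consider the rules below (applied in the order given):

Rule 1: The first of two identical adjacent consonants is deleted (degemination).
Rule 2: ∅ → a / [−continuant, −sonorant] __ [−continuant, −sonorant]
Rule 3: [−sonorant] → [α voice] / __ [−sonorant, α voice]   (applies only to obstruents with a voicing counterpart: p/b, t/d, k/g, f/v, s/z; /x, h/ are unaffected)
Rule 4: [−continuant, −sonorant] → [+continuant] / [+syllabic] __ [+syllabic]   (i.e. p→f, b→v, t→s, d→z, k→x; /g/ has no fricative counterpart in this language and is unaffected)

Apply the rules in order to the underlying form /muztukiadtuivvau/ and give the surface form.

Rule 1 (degemination): /vv/ is a geminate; the first /v/ deletes. /muztukiadtuivvau/ → muztukiadtuivau.
Rule 2 (stop-cluster a-epenthesis): /d/ and /t/ form a stop–stop cluster, so [a] is inserted between them. /muztukiadtuivau/ → muztukiadatuivau.
Rule 3 (regressive voicing assimilation): /z/ precedes the voiceless obstruent /t/, so it devoices to [s] by assimilation. /muztukiadatuivau/ → mustukiadatuivau.
Rule 4 (intervocalic spirantization): /k/ is a stop between vowels /u/ and /i/, so it spirantizes to the fricative [x]. /d/ is a stop between vowels /a/ and /a/, so it spirantizes to the fricative [z]. /t/ is a stop between vowels /a/ and /u/, so it spirantizes to the fricative [s]. /mustukiadatuivau/ → mustuxiazasuivau.

mustuxiazasuivau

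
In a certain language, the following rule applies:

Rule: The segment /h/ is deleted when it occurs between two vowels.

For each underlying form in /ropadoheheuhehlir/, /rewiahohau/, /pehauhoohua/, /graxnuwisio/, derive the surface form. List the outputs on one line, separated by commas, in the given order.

ropadoeeuehlir, rewiaoau, peauooua, graxnuwisio

/ropadoheheuhehlir/: /h/ occurs between vowels /o/ and /e/, so it deletes. /h/ occurs between vowels /e/ and /e/, so it deletes. /h/ occurs between vowels /u/ and /e/, so it deletes. → [ropadoeeuehlir].
/rewiahohau/: /h/ occurs between vowels /a/ and /o/, so it deletes. /h/ occurs between vowels /o/ and /a/, so it deletes. → [rewiaoau].
/pehauhoohua/: /h/ occurs between vowels /e/ and /a/, so it deletes. /h/ occurs between vowels /u/ and /o/, so it deletes. /h/ occurs between vowels /o/ and /u/, so it deletes. → [peauooua].
/graxnuwisio/: the rule's environment is not met; surfaces unchanged as [graxnuwisio].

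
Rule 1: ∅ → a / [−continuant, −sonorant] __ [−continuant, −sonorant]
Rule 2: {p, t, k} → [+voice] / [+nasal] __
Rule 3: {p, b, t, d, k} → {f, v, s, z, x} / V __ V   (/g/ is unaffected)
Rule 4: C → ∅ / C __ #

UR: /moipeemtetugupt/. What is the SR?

Rule 1 (stop-cluster a-epenthesis): /p/ and /t/ form a stop–stop cluster, so [a] is inserted between them. /moipeemtetugupt/ → moipeemtetugupat.
Rule 2 (post-nasal voicing): /t/ is a voiceless stop immediately after the nasal /m/, so it voices to [d]. /moipeemtetugupat/ → moipeemdetugupat.
Rule 3 (intervocalic spirantization): /p/ is a stop between vowels /i/ and /e/, so it spirantizes to the fricative [f]. /t/ is a stop between vowels /e/ and /u/, so it spirantizes to the fricative [s]. /p/ is a stop between vowels /u/ and /a/, so it spirantizes to the fricative [f]. /moipeemdetugupat/ → moifeemdesugufat.
Rule 4 (final cluster simplification): no segment meets the environment; /moifeemdesugufat/ is unchanged.

moifeemdesugufat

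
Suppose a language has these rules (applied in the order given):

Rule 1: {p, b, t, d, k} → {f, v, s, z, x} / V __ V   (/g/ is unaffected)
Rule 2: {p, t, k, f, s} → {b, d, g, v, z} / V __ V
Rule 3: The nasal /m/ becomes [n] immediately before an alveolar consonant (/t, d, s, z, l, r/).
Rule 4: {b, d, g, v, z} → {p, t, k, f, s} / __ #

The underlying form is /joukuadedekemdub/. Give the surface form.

jouxuazezexendup

Rule 1 (intervocalic spirantization): /k/ is a stop between vowels /u/ and /u/, so it spirantizes to the fricative [x]. /d/ is a stop between vowels /a/ and /e/, so it spirantizes to the fricative [z]. /d/ is a stop between vowels /e/ and /e/, so it spirantizes to the fricative [z]. /k/ is a stop between vowels /e/ and /e/, so it spirantizes to the fricative [x]. /joukuadedekemdub/ → jouxuazezexemdub.
Rule 2 (intervocalic voicing): no segment meets the environment; /jouxuazezexemdub/ is unchanged.
Rule 3 (nasal place assimilation): /m/ precedes the alveolar consonant /d/, so it assimilates in place to [n]. /jouxuazezexemdub/ → jouxuazezexendub.
Rule 4 (final devoicing): /b/ is a voiced obstruent in word-final position, so it devoices to [p]. /jouxuazezexendub/ → jouxuazezexendup.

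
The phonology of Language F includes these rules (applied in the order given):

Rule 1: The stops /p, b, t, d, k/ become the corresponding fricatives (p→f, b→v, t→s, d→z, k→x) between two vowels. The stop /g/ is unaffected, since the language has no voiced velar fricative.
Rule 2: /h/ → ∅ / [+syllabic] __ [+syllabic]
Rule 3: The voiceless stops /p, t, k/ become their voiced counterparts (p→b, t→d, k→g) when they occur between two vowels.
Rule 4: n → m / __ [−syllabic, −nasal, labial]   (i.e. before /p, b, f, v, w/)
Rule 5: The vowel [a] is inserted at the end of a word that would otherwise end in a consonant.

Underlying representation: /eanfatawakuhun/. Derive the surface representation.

Rule 1 (intervocalic spirantization): /t/ is a stop between vowels /a/ and /a/, so it spirantizes to the fricative [s]. /k/ is a stop between vowels /a/ and /u/, so it spirantizes to the fricative [x]. /eanfatawakuhun/ → eanfasawaxuhun.
Rule 2 (intervocalic h-deletion): /h/ occurs between vowels /u/ and /u/, so it deletes. /eanfasawaxuhun/ → eanfasawaxuun.
Rule 3 (intervocalic voicing): no segment meets the environment; /eanfasawaxuun/ is unchanged.
Rule 4 (nasal place assimilation): /n/ precedes the labial consonant /f/, so it assimilates in place to [m]. /eanfasawaxuun/ → eamfasawaxuun.
Rule 5 (final a-epenthesis): the form ends in the consonant /n/, so [a] is inserted word-finally. /eamfasawaxuun/ → eamfasawaxuuna.

eamfasawaxuuna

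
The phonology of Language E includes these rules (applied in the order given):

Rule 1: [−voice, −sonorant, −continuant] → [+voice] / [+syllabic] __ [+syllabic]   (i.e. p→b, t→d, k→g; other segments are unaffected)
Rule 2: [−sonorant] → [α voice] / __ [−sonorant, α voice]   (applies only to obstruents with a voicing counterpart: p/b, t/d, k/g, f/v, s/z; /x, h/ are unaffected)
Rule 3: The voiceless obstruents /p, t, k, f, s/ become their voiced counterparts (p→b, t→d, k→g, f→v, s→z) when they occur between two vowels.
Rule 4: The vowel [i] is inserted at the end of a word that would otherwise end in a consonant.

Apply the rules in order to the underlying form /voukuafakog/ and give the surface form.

Rule 1 (intervocalic voicing): /k/ is a voiceless stop between vowels /u/ and /u/, so it voices to [g]. /k/ is a voiceless stop between vowels /a/ and /o/, so it voices to [g]. /voukuafakog/ → vouguafagog.
Rule 2 (regressive voicing assimilation): no segment meets the environment; /vouguafagog/ is unchanged.
Rule 3 (intervocalic voicing): /f/ is a voiceless obstruent between vowels /a/ and /a/, so it voices to [v]. /vouguafagog/ → vouguavagog.
Rule 4 (final i-epenthesis): the form ends in the consonant /g/, so [i] is inserted word-finally. /vouguavagog/ → vouguavagogi.

vouguavagogi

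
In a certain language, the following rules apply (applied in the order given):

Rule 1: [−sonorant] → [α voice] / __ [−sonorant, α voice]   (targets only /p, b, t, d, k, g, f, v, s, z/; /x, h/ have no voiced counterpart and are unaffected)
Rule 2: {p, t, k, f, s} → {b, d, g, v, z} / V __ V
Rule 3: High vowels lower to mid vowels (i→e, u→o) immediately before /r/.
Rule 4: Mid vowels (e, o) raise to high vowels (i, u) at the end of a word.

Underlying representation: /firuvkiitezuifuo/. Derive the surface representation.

ferufkiidezuivuu

Rule 1 (regressive voicing assimilation): /v/ precedes the voiceless obstruent /k/, so it devoices to [f] by assimilation. /firuvkiitezuifuo/ → firufkiitezuifuo.
Rule 2 (intervocalic voicing): /t/ is a voiceless obstruent between vowels /i/ and /e/, so it voices to [d]. /f/ is a voiceless obstruent between vowels /i/ and /u/, so it voices to [v]. /firufkiitezuifuo/ → firufkiidezuivuo.
Rule 3 (pre-rhotic lowering): /i/ is a high vowel immediately before /r/, so it lowers to [e]. /firufkiidezuivuo/ → ferufkiidezuivuo.
Rule 4 (final vowel raising): /o/ is a mid vowel in word-final position, so it raises to [u]. /ferufkiidezuivuo/ → ferufkiidezuivuu.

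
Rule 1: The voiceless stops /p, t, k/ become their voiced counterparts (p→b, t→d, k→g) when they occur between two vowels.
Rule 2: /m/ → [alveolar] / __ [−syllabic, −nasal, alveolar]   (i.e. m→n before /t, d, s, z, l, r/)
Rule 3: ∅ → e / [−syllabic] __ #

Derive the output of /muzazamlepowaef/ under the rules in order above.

Rule 1 (intervocalic voicing): /p/ is a voiceless stop between vowels /e/ and /o/, so it voices to [b]. /muzazamlepowaef/ → muzazamlebowaef.
Rule 2 (nasal place assimilation): /m/ precedes the alveolar consonant /l/, so it assimilates in place to [n]. /muzazamlebowaef/ → muzazanlebowaef.
Rule 3 (final e-epenthesis): the form ends in the consonant /f/, so [e] is inserted word-finally. /muzazanlebowaef/ → muzazanlebowaefe.

muzazanlebowaefe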